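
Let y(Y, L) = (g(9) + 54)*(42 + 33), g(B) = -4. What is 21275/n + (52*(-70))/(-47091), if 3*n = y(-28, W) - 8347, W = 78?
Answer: -2988849995/216477327 ≈ -13.807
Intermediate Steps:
y(Y, L) = 3750 (y(Y, L) = (-4 + 54)*(42 + 33) = 50*75 = 3750)
n = -4597/3 (n = (3750 - 8347)/3 = (⅓)*(-4597) = -4597/3 ≈ -1532.3)
21275/n + (52*(-70))/(-47091) = 21275/(-4597/3) + (52*(-70))/(-47091) = 21275*(-3/4597) - 3640*(-1/47091) = -63825/4597 + 3640/47091 = -2988849995/216477327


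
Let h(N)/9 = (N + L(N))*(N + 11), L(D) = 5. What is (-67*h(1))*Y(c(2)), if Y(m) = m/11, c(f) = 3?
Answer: -130248/11 ≈ -11841.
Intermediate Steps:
Y(m) = m/11 (Y(m) = m*(1/11) = m/11)
h(N) = 9*(5 + N)*(11 + N) (h(N) = 9*((N + 5)*(N + 11)) = 9*((5 + N)*(11 + N)) = 9*(5 + N)*(11 + N))
(-67*h(1))*Y(c(2)) = (-67*(495 + 9*1**2 + 144*1))*((1/11)*3) = -67*(495 + 9*1 + 144)*(3/11) = -67*(495 + 9 + 144)*(3/11) = -67*648*(3/11) = -43416*3/11 = -130248/11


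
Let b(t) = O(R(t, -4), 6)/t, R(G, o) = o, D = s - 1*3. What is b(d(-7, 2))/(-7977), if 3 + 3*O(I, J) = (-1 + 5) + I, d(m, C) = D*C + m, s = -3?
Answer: -1/151563 ≈ -6.5979e-6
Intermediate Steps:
D = -6 (D = -3 - 1*3 = -3 - 3 = -6)
d(m, C) = m - 6*C (d(m, C) = -6*C + m = m - 6*C)
O(I, J) = ⅓ + I/3 (O(I, J) = -1 + ((-1 + 5) + I)/3 = -1 + (4 + I)/3 = -1 + (4/3 + I/3) = ⅓ + I/3)
b(t) = -1/t (b(t) = (⅓ + (⅓)*(-4))/t = (⅓ - 4/3)/t = -1/t)
b(d(-7, 2))/(-7977) = -1/(-7 - 6*2)/(-7977) = -1/(-7 - 12)*(-1/7977) = -1/(-19)*(-1/7977) = -1*(-1/19)*(-1/7977) = (1/19)*(-1/7977) = -1/151563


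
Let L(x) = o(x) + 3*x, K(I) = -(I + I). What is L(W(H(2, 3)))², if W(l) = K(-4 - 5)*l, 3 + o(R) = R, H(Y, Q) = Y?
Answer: 19881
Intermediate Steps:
K(I) = -2*I
o(R) = -3 + R
W(l) = 18*l (W(l) = (-2*(-4 - 5))*l = (-2*(-9))*l = 18*l)
L(x) = -3 + 4*x (L(x) = (-3 + x) + 3*x = -3 + 4*x)
L(W(H(2, 3)))² = (-3 + 4*(18*2))² = (-3 + 4*36)² = (-3 + 144)² = 141² = 19881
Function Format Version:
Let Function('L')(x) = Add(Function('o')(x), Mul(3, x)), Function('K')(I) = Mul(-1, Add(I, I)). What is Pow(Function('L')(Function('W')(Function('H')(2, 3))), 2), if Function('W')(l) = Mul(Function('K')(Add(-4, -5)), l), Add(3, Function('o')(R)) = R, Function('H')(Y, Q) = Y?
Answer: 19881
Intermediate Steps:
Function('K')(I) = Mul(-2, I) (Function('K')(I) = Mul(-1, Mul(2, I)) = Mul(-2, I))
Function('o')(R) = Add(-3, R)
Function('W')(l) = Mul(18, l) (Function('W')(l) = Mul(Mul(-2, Add(-4, -5)), l) = Mul(Mul(-2, -9), l) = Mul(18, l))
Function('L')(x) = Add(-3, Mul(4, x)) (Function('L')(x) = Add(Add(-3, x), Mul(3, x)) = Add(-3, Mul(4, x)))
Pow(Function('L')(Function('W')(Function('H')(2, 3))), 2) = Pow(Add(-3, Mul(4, Mul(18, 2))), 2) = Pow(Add(-3, Mul(4, 36)), 2) = Pow(Add(-3, 144), 2) = Pow(141, 2) = 19881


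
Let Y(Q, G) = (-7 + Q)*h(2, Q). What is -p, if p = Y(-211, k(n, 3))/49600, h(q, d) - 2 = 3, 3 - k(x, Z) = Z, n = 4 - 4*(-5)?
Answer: 109/4960 ≈ 0.021976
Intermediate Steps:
n = 24 (n = 4 + 20 = 24)
k(x, Z) = 3 - Z
h(q, d) = 5 (h(q, d) = 2 + 3 = 5)
Y(Q, G) = -35 + 5*Q (Y(Q, G) = (-7 + Q)*5 = -35 + 5*Q)
p = -109/4960 (p = (-35 + 5*(-211))/49600 = (-35 - 1055)*(1/49600) = -1090*1/49600 = -109/4960 ≈ -0.021976)
-p = -1*(-109/4960) = 109/4960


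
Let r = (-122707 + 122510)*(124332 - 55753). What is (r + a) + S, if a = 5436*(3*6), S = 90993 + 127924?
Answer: -13193298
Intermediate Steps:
r = -13510063 (r = -197*68579 = -13510063)
S = 218917
a = 97848 (a = 5436*18 = 97848)
(r + a) + S = (-13510063 + 97848) + 218917 = -13412215 + 218917 = -13193298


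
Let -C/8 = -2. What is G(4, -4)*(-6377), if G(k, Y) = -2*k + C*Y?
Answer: 459144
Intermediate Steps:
C = 16 (C = -8*(-2) = 16)
G(k, Y) = -2*k + 16*Y
G(4, -4)*(-6377) = (-2*4 + 16*(-4))*(-6377) = (-8 - 64)*(-6377) = -72*(-6377) = 459144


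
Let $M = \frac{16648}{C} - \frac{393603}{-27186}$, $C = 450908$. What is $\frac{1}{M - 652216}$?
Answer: $- \frac{1021532074}{666244735564813} \approx -1.5333 \cdot 10^{-6}$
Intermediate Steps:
$M = \frac{14827611171}{1021532074}$ ($M = \frac{16648}{450908} - \frac{393603}{-27186} = 16648 \cdot \frac{1}{450908} - - \frac{131201}{9062} = \frac{4162}{112727} + \frac{131201}{9062} = \frac{14827611171}{1021532074} \approx 14.515$)
$\frac{1}{M - 652216} = \frac{1}{\frac{14827611171}{1021532074} - 652216} = \frac{1}{- \frac{666244735564813}{1021532074}} = - \frac{1021532074}{666244735564813}$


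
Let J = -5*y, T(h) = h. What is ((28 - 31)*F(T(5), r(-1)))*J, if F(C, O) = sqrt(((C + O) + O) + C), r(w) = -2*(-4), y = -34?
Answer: -510*sqrt(26) ≈ -2600.5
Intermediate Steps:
r(w) = 8
F(C, O) = sqrt(2*C + 2*O) (F(C, O) = sqrt((C + 2*O) + C) = sqrt(2*C + 2*O))
J = 170 (J = -5*(-34) = 170)
((28 - 31)*F(T(5), r(-1)))*J = ((28 - 31)*sqrt(2*5 + 2*8))*170 = -3*sqrt(10 + 16)*170 = -3*sqrt(26)*170 = -510*sqrt(26)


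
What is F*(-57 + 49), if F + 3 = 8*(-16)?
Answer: 1048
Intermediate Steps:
F = -131 (F = -3 + 8*(-16) = -3 - 128 = -131)
F*(-57 + 49) = -131*(-57 + 49) = -131*(-8) = 1048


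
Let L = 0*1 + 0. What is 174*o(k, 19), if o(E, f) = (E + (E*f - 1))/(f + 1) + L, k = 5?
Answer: 8613/10 ≈ 861.30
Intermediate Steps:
L = 0 (L = 0 + 0 = 0)
o(E, f) = (-1 + E + E*f)/(1 + f) (o(E, f) = (E + (E*f - 1))/(f + 1) + 0 = (E + (-1 + E*f))/(1 + f) + 0 = (-1 + E + E*f)/(1 + f) + 0 = (-1 + E + E*f)/(1 + f))
174*o(k, 19) = 174*((-1 + 5 + 5*19)/(1 + 19)) = 174*((-1 + 5 + 95)/20) = 174*((1/20)*99) = 174*(99/20) = 8613/10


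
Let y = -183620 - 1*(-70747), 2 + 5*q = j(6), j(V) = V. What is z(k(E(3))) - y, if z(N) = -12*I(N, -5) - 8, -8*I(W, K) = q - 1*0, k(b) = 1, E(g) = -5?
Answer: 564331/5 ≈ 1.1287e+5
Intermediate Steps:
q = ⅘ (q = -⅖ + (⅕)*6 = -⅖ + 6/5 = ⅘ ≈ 0.80000)
I(W, K) = -⅒ (I(W, K) = -(⅘ - 1*0)/8 = -(⅘ + 0)/8 = -⅛*⅘ = -⅒)
z(N) = -34/5 (z(N) = -12*(-⅒) - 8 = 6/5 - 8 = -34/5)
y = -112873 (y = -183620 + 70747 = -112873)
z(k(E(3))) - y = -34/5 - 1*(-112873) = -34/5 + 112873 = 564331/5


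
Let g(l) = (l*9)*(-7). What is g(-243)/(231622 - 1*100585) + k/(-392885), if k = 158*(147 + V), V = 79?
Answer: 445202423/17160823915 ≈ 0.025943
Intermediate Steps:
k = 35708 (k = 158*(147 + 79) = 158*226 = 35708)
g(l) = -63*l (g(l) = (9*l)*(-7) = -63*l)
g(-243)/(231622 - 1*100585) + k/(-392885) = (-63*(-243))/(231622 - 1*100585) + 35708/(-392885) = 15309/(231622 - 100585) + 35708*(-1/392885) = 15309/131037 - 35708/392885 = 15309*(1/131037) - 35708/392885 = 5103/43679 - 35708/392885 = 445202423/17160823915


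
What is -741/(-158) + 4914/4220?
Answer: 487929/83345 ≈ 5.8543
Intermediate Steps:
-741/(-158) + 4914/4220 = -741*(-1/158) + 4914*(1/4220) = 741/158 + 2457/2110 = 487929/83345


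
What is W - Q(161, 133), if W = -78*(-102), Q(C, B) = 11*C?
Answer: 6185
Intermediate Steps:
W = 7956
W - Q(161, 133) = 7956 - 11*161 = 7956 - 1*1771 = 7956 - 1771 = 6185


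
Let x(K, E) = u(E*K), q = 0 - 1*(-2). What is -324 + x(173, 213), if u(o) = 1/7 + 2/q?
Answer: -2260/7 ≈ -322.86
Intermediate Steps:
q = 2 (q = 0 + 2 = 2)
u(o) = 8/7 (u(o) = 1/7 + 2/2 = 1*(⅐) + 2*(½) = ⅐ + 1 = 8/7)
x(K, E) = 8/7
-324 + x(173, 213) = -324 + 8/7 = -2260/7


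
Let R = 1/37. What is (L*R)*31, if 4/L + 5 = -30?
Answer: -124/1295 ≈ -0.095753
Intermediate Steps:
R = 1/37 ≈ 0.027027
L = -4/35 (L = 4/(-5 - 30) = 4/(-35) = 4*(-1/35) = -4/35 ≈ -0.11429)
(L*R)*31 = -4/35*1/37*31 = -4/1295*31 = -124/1295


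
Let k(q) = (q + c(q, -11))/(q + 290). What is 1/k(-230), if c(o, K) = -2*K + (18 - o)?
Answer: 3/2 ≈ 1.5000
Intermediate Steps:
c(o, K) = 18 - o - 2*K
k(q) = 40/(290 + q) (k(q) = (q + (18 - q - 2*(-11)))/(q + 290) = (q + (18 - q + 22))/(290 + q) = (q + (40 - q))/(290 + q) = 40/(290 + q))
1/k(-230) = 1/(40/(290 - 230)) = 1/(40/60) = 1/(40*(1/60)) = 1/(⅔) = 3/2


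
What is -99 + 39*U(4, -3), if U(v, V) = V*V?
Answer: 252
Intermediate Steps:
U(v, V) = V**2
-99 + 39*U(4, -3) = -99 + 39*(-3)**2 = -99 + 39*9 = -99 + 351 = 252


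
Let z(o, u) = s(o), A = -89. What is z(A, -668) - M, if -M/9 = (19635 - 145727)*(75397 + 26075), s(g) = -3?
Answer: -115153266819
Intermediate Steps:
z(o, u) = -3
M = 115153266816 (M = -9*(19635 - 145727)*(75397 + 26075) = -(-1134828)*101472 = -9*(-12794807424) = 115153266816)
z(A, -668) - M = -3 - 1*115153266816 = -3 - 115153266816 = -115153266819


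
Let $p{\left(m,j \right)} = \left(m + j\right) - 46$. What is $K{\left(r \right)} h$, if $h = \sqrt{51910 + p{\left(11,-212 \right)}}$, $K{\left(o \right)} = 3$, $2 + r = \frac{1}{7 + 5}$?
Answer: $3 \sqrt{51663} \approx 681.88$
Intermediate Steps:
$r = - \frac{23}{12}$ ($r = -2 + \frac{1}{7 + 5} = -2 + \frac{1}{12} = - \frac{23}{12} \approx -1.9167$)
$p{\left(m,j \right)} = -46 + j + m$ ($p{\left(m,j \right)} = \left(j + m\right) - 46 = -46 + j + m$)
$h = \sqrt{51663}$ ($h = \sqrt{51910 - 247} = \sqrt{51663} \approx 227.29$)
$K{\left(r \right)} h = 3 \sqrt{51663}$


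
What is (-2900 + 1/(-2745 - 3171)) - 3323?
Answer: -36815269/5916 ≈ -6223.0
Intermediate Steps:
(-2900 + 1/(-2745 - 3171)) - 3323 = (-2900 + 1/(-5916)) - 3323 = (-2900 - 1/5916) - 3323 = -17156401/5916 - 3323 = -36815269/5916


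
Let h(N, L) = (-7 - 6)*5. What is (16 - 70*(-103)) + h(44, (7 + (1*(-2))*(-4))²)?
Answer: 7161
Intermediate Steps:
h(N, L) = -65 (h(N, L) = -13*5 = -65)
(16 - 70*(-103)) + h(44, (7 + (1*(-2))*(-4))²) = (16 - 70*(-103)) - 65 = (16 + 7210) - 65 = 7226 - 65 = 7161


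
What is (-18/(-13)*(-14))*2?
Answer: -504/13 ≈ -38.769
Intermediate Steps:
(-18/(-13)*(-14))*2 = (-18*(-1/13)*(-14))*2 = ((18/13)*(-14))*2 = -252/13*2 = -504/13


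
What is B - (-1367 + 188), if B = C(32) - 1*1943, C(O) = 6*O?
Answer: -572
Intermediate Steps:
B = -1751 (B = 6*32 - 1*1943 = 192 - 1943 = -1751)
B - (-1367 + 188) = -1751 - (-1367 + 188) = -1751 - 1*(-1179) = -1751 + 1179 = -572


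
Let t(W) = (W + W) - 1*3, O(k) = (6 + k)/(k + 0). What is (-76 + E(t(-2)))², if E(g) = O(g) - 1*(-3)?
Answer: 260100/49 ≈ 5308.2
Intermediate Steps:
O(k) = (6 + k)/k
t(W) = -3 + 2*W (t(W) = 2*W - 3 = -3 + 2*W)
E(g) = 3 + (6 + g)/g (E(g) = (6 + g)/g - 1*(-3) = (6 + g)/g + 3 = 3 + (6 + g)/g)
(-76 + E(t(-2)))² = (-76 + (4 + 6/(-3 + 2*(-2))))² = (-76 + (4 + 6/(-3 - 4)))² = (-76 + (4 + 6/(-7)))² = (-76 + (4 + 6*(-⅐)))² = (-76 + (4 - 6/7))² = (-76 + 22/7)² = (-510/7)² = 260100/49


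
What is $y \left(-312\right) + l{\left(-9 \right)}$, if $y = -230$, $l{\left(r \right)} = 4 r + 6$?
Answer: $71730$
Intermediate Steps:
$l{\left(r \right)} = 6 + 4 r$
$y \left(-312\right) + l{\left(-9 \right)} = \left(-230\right) \left(-312\right) + \left(6 + 4 \left(-9\right)\right) = 71760 + \left(6 - 36\right) = 71760 - 30 = 71730$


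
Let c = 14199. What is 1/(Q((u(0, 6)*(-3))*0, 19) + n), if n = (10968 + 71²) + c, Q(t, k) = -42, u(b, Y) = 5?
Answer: 1/30166 ≈ 3.3150e-5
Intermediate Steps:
n = 30208 (n = (10968 + 71²) + 14199 = (10968 + 5041) + 14199 = 16009 + 14199 = 30208)
1/(Q((u(0, 6)*(-3))*0, 19) + n) = 1/(-42 + 30208) = 1/30166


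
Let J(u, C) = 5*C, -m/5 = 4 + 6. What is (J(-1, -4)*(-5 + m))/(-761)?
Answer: -1100/761 ≈ -1.4455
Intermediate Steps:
m = -50 (m = -5*(4 + 6) = -5*10 = -50)
(J(-1, -4)*(-5 + m))/(-761) = ((5*(-4))*(-5 - 50))/(-761) = -20*(-55)*(-1/761) = 1100*(-1/761) = -1100/761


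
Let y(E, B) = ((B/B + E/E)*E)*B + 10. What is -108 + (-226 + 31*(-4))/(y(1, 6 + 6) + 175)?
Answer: -22922/209 ≈ -109.67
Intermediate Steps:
y(E, B) = 10 + 2*B*E (y(E, B) = ((1 + 1)*E)*B + 10 = (2*E)*B + 10 = 2*B*E + 10 = 10 + 2*B*E)
-108 + (-226 + 31*(-4))/(y(1, 6 + 6) + 175) = -108 + (-226 + 31*(-4))/((10 + 2*(6 + 6)*1) + 175) = -108 + (-226 - 124)/((10 + 2*12*1) + 175) = -108 - 350/((10 + 24) + 175) = -108 - 350/(34 + 175) = -108 - 350/209 = -22922/209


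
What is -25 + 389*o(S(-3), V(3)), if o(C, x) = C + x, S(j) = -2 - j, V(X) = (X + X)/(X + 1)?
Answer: 1895/2 ≈ 947.50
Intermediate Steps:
V(X) = 2*X/(1 + X) (V(X) = (2*X)/(1 + X) = 2*X/(1 + X))
-25 + 389*o(S(-3), V(3)) = -25 + 389*((-2 - 1*(-3)) + 2*3/(1 + 3)) = -25 + 389*((-2 + 3) + 2*3/4) = -25 + 389*(1 + 2*3*(¼)) = -25 + 389*(1 + 3/2) = -25 + 389*(5/2) = -25 + 1945/2 = 1895/2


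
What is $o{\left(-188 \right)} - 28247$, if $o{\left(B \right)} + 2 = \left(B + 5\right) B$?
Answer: $6155$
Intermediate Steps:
$o{\left(B \right)} = -2 + B \left(5 + B\right)$ ($o{\left(B \right)} = -2 + \left(B + 5\right) B = -2 + \left(5 + B\right) B = -2 + B \left(5 + B\right)$)
$o{\left(-188 \right)} - 28247 = \left(-2 + \left(-188\right)^{2} + 5 \left(-188\right)\right) - 28247 = \left(-2 + 35344 - 940\right) - 28247 = 34402 - 28247 = 6155$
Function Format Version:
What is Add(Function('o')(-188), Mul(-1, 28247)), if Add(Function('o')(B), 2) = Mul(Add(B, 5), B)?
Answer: 6155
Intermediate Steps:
Function('o')(B) = Add(-2, Mul(B, Add(5, B))) (Function('o')(B) = Add(-2, Mul(Add(B, 5), B)) = Add(-2, Mul(Add(5, B), B)) = Add(-2, Mul(B, Add(5, B))))
Add(Function('o')(-188), Mul(-1, 28247)) = Add(Add(-2, Pow(-188, 2), Mul(5, -188)), Mul(-1, 28247)) = Add(Add(-2, 35344, -940), -28247) = Add(34402, -28247) = 6155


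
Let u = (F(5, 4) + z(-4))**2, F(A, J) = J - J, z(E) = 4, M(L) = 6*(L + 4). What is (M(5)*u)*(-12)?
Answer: -10368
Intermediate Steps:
M(L) = 24 + 6*L (M(L) = 6*(4 + L) = 24 + 6*L)
F(A, J) = 0
u = 16 (u = (0 + 4)**2 = 4**2 = 16)
(M(5)*u)*(-12) = ((24 + 6*5)*16)*(-12) = ((24 + 30)*16)*(-12) = (54*16)*(-12) = 864*(-12) = -10368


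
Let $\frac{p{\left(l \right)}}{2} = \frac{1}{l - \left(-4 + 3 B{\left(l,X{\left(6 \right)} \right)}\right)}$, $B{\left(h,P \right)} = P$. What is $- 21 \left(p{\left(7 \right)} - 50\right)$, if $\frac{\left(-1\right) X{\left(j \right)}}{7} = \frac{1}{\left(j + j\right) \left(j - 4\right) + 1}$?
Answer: $\frac{154875}{148} \approx 1046.5$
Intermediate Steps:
$X{\left(j \right)} = - \frac{7}{1 + 2 j \left(-4 + j\right)}$ ($X{\left(j \right)} = - \frac{7}{\left(j + j\right) \left(j - 4\right) + 1} = - \frac{7}{2 j \left(-4 + j\right) + 1} = - \frac{7}{1 + 2 j \left(-4 + j\right)}$)
$p{\left(l \right)} = \frac{2}{\frac{121}{25} + l}$ ($p{\left(l \right)} = \frac{2}{l + \left(- 3 \left(- \frac{7}{1 - 48 + 2 \cdot 6^{2}}\right) + 4\right)} = \frac{2}{l + \left(- 3 \left(- \frac{7}{1 - 48 + 2 \cdot 36}\right) + 4\right)} = \frac{2}{l + \left(- 3 \left(- \frac{7}{1 - 48 + 72}\right) + 4\right)} = \frac{2}{l + \left(- 3 \left(- \frac{7}{25}\right) + 4\right)} = \frac{2}{l + \left(- 3 \left(\left(-7\right) \frac{1}{25}\right) + 4\right)} = \frac{2}{l + \left(\left(-3\right) \left(- \frac{7}{25}\right) + 4\right)} = \frac{2}{l + \left(\frac{21}{25} + 4\right)} = \frac{2}{l + \frac{121}{25}} = \frac{2}{\frac{121}{25} + l}$)
$- 21 \left(p{\left(7 \right)} - 50\right) = - 21 \left(\frac{50}{121 + 25 \cdot 7} - 50\right) = - 21 \left(\frac{50}{121 + 175} - 50\right) = - 21 \left(\frac{50}{296} - 50\right) = - 21 \left(50 \cdot \frac{1}{296} - 50\right) = - 21 \left(\frac{25}{148} - 50\right) = \left(-21\right) \left(- \frac{7375}{148}\right) = \frac{154875}{148}$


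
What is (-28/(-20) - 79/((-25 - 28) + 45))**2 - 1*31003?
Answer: -49401399/1600 ≈ -30876.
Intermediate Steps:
(-28/(-20) - 79/((-25 - 28) + 45))**2 - 1*31003 = (-28*(-1/20) - 79/(-53 + 45))**2 - 31003 = (7/5 - 79/(-8))**2 - 31003 = (7/5 - 79*(-1/8))**2 - 31003 = (7/5 + 79/8)**2 - 31003 = (451/40)**2 - 31003 = 203401/1600 - 31003 = -49401399/1600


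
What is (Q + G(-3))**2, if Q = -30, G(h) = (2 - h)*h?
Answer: 2025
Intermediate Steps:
G(h) = h*(2 - h)
(Q + G(-3))**2 = (-30 - 3*(2 - 1*(-3)))**2 = (-30 - 3*(2 + 3))**2 = (-30 - 3*5)**2 = (-30 - 15)**2 = (-45)**2 = 2025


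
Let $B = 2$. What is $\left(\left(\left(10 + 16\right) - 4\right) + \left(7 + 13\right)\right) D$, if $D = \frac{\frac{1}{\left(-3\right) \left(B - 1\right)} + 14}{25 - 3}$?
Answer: $\frac{287}{11} \approx 26.091$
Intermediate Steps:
$D = \frac{41}{66}$ ($D = \frac{\frac{1}{\left(-3\right) \left(2 - 1\right)} + 14}{25 - 3} = \frac{\frac{1}{\left(-3\right) 1} + 14}{22} = \left(\frac{1}{-3} + 14\right) \frac{1}{22} = \left(- \frac{1}{3} + 14\right) \frac{1}{22} = \frac{41}{3} \cdot \frac{1}{22} = \frac{41}{66} \approx 0.62121$)
$\left(\left(\left(10 + 16\right) - 4\right) + \left(7 + 13\right)\right) D = \left(\left(\left(10 + 16\right) - 4\right) + \left(7 + 13\right)\right) \frac{41}{66} = \left(\left(26 - 4\right) + 20\right) \frac{41}{66} = \left(22 + 20\right) \frac{41}{66} = 42 \cdot \frac{41}{66} = \frac{287}{11}$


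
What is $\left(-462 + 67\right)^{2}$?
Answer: $156025$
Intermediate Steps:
$\left(-462 + 67\right)^{2} = \left(-395\right)^{2} = 156025$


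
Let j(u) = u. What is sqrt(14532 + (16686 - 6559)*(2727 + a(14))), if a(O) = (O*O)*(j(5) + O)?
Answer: sqrt(65343809) ≈ 8083.6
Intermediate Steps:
a(O) = O**2*(5 + O) (a(O) = (O*O)*(5 + O) = O**2*(5 + O))
sqrt(14532 + (16686 - 6559)*(2727 + a(14))) = sqrt(14532 + (16686 - 6559)*(2727 + 14**2*(5 + 14))) = sqrt(14532 + 10127*(2727 + 196*19)) = sqrt(14532 + 10127*(2727 + 3724)) = sqrt(14532 + 10127*6451) = sqrt(14532 + 65329277) = sqrt(65343809)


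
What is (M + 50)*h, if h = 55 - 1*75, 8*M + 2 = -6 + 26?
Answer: -1045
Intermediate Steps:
M = 9/4 (M = -¼ + (-6 + 26)/8 = -¼ + (⅛)*20 = -¼ + 5/2 = 9/4 ≈ 2.2500)
h = -20 (h = 55 - 75 = -20)
(M + 50)*h = (9/4 + 50)*(-20) = (209/4)*(-20) = -1045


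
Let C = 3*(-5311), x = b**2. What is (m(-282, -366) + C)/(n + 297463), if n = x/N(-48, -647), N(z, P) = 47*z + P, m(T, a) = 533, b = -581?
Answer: -5588275/107899691 ≈ -0.051791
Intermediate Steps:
x = 337561 (x = (-581)**2 = 337561)
N(z, P) = P + 47*z
C = -15933
n = -337561/2903 (n = 337561/(-647 + 47*(-48)) = 337561/(-647 - 2256) = 337561/(-2903) = 337561*(-1/2903) = -337561/2903 ≈ -116.28)
(m(-282, -366) + C)/(n + 297463) = (533 - 15933)/(-337561/2903 + 297463) = -15400/863197528/2903 = -15400*2903/863197528 = -5588275/107899691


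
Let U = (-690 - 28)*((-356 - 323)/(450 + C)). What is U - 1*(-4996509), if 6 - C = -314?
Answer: 274842818/55 ≈ 4.9971e+6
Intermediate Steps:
C = 320 (C = 6 - 1*(-314) = 6 + 314 = 320)
U = 34823/55 (U = (-690 - 28)*((-356 - 323)/(450 + 320)) = -(-487522)/770 = -718*(-97/110) = 34823/55 ≈ 633.15)
U - 1*(-4996509) = 34823/55 - 1*(-4996509) = 34823/55 + 4996509 = 274842818/55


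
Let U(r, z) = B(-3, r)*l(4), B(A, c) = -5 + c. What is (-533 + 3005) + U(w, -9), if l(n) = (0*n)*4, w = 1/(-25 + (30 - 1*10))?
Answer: 2472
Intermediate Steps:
w = -1/5 (w = 1/(-25 + (30 - 10)) = 1/(-25 + 20) = 1/(-5) = -1/5 ≈ -0.20000)
l(n) = 0 (l(n) = 0*4 = 0)
U(r, z) = 0 (U(r, z) = (-5 + r)*0 = 0)
(-533 + 3005) + U(w, -9) = (-533 + 3005) + 0 = 2472 + 0 = 2472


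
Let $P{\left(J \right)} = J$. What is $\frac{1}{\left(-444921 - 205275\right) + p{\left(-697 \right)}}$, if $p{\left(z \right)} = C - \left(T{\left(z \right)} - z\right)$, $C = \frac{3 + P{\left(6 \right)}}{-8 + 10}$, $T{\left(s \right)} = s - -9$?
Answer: $- \frac{2}{1300401} \approx -1.538 \cdot 10^{-6}$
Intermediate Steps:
$T{\left(s \right)} = 9 + s$ ($T{\left(s \right)} = s + 9 = 9 + s$)
$C = \frac{9}{2}$ ($C = \frac{3 + 6}{-8 + 10} = \frac{1}{2} \cdot 9 = \frac{9}{2} \approx 4.5$)
$p{\left(z \right)} = - \frac{9}{2}$ ($p{\left(z \right)} = \frac{9}{2} - \left(\left(9 + z\right) - z\right) = \frac{9}{2} - 9 = - \frac{9}{2}$)
$\frac{1}{\left(-444921 - 205275\right) + p{\left(-697 \right)}} = \frac{1}{\left(-444921 - 205275\right) - \frac{9}{2}} = \frac{1}{-650196 - \frac{9}{2}} = \frac{1}{- \frac{1300401}{2}} = - \frac{2}{1300401}$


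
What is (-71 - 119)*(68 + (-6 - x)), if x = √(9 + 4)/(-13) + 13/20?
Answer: -23313/2 - 190*√13/13 ≈ -11709.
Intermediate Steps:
x = 13/20 - √13/13 (x = √13*(-1/13) + 13*(1/20) = -√13/13 + 13/20 = 13/20 - √13/13 ≈ 0.37265)
(-71 - 119)*(68 + (-6 - x)) = (-71 - 119)*(68 + (-6 - (13/20 - √13/13))) = -190*(68 + (-6 + (-13/20 + √13/13))) = -190*(68 + (-133/20 + √13/13)) = -190*(1227/20 + √13/13) = -23313/2 - 190*√13/13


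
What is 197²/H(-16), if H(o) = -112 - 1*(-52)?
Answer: -38809/60 ≈ -646.82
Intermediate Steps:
H(o) = -60 (H(o) = -112 + 52 = -60)
197²/H(-16) = 197²/(-60) = 38809*(-1/60) = -38809/60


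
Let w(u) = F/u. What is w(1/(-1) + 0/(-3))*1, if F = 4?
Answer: -4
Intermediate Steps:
w(u) = 4/u
w(1/(-1) + 0/(-3))*1 = (4/(1/(-1) + 0/(-3)))*1 = (4/(1*(-1) + 0*(-1/3)))*1 = (4/(-1 + 0))*1 = (4/(-1))*1 = (4*(-1))*1 = -4*1 = -4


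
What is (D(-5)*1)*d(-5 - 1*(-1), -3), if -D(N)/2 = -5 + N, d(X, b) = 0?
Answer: 0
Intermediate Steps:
D(N) = 10 - 2*N (D(N) = -2*(-5 + N) = 10 - 2*N)
(D(-5)*1)*d(-5 - 1*(-1), -3) = ((10 - 2*(-5))*1)*0 = ((10 + 10)*1)*0 = (20*1)*0 = 20*0 = 0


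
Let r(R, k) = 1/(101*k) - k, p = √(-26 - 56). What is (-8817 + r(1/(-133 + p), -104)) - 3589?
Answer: -129220209/10504 ≈ -12302.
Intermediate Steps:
p = I*√82 (p = √(-82) = I*√82 ≈ 9.0554*I)
r(R, k) = -k + 1/(101*k) (r(R, k) = 1/(101*k) - k = -k + 1/(101*k))
(-8817 + r(1/(-133 + p), -104)) - 3589 = (-8817 + (-1*(-104) + (1/101)/(-104))) - 3589 = (-8817 + (104 + (1/101)*(-1/104))) - 3589 = (-8817 + (104 - 1/10504)) - 3589 = (-8817 + 1092415/10504) - 3589 = -91521353/10504 - 3589 = -129220209/10504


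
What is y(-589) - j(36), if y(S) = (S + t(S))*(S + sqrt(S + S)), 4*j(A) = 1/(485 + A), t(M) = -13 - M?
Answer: 15957187/2084 - 13*I*sqrt(1178) ≈ 7657.0 - 446.19*I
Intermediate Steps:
j(A) = 1/(4*(485 + A))
y(S) = -13*S - 13*sqrt(2)*sqrt(S) (y(S) = (S + (-13 - S))*(S + sqrt(S + S)) = -13*(S + sqrt(2*S)) = -13*(S + sqrt(2)*sqrt(S)) = -13*S - 13*sqrt(2)*sqrt(S))
y(-589) - j(36) = (-13*(-589) - 13*sqrt(2)*sqrt(-589)) - 1/(4*(485 + 36)) = (7657 - 13*sqrt(2)*I*sqrt(589)) - 1/(4*521) = (7657 - 13*I*sqrt(1178)) - 1/(4*521) = (7657 - 13*I*sqrt(1178)) - 1*1/2084 = (7657 - 13*I*sqrt(1178)) - 1/2084 = 15957187/2084 - 13*I*sqrt(1178)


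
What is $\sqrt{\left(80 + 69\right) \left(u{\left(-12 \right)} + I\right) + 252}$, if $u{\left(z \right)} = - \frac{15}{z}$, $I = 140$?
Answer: $\frac{\sqrt{85193}}{2} \approx 145.94$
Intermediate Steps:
$\sqrt{\left(80 + 69\right) \left(u{\left(-12 \right)} + I\right) + 252} = \sqrt{\left(80 + 69\right) \left(- \frac{15}{-12} + 140\right) + 252} = \sqrt{149 \left(\left(-15\right) \left(- \frac{1}{12}\right) + 140\right) + 252} = \sqrt{149 \left(\frac{5}{4} + 140\right) + 252} = \sqrt{149 \cdot \frac{565}{4} + 252} = \sqrt{\frac{84185}{4} + 252} = \sqrt{\frac{85193}{4}} = \frac{\sqrt{85193}}{2}$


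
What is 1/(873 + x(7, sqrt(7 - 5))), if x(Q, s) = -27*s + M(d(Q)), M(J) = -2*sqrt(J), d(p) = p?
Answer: -1/(-873 + 2*sqrt(7) + 27*sqrt(2)) ≈ 0.0012055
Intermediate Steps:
x(Q, s) = -27*s - 2*sqrt(Q)
1/(873 + x(7, sqrt(7 - 5))) = 1/(873 + (-27*sqrt(7 - 5) - 2*sqrt(7))) = 1/(873 + (-27*sqrt(2) - 2*sqrt(7))) = 1/(873 - 27*sqrt(2) - 2*sqrt(7))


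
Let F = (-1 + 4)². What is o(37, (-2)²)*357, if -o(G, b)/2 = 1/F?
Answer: -238/3 ≈ -79.333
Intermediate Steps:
F = 9 (F = 3² = 9)
o(G, b) = -2/9
o(37, (-2)²)*357 = -2/9*357 = -238/3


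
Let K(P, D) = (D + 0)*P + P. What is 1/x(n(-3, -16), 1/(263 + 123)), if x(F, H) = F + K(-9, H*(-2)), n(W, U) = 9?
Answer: 193/9 ≈ 21.444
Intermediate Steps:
K(P, D) = P + D*P (K(P, D) = D*P + P = P + D*P)
x(F, H) = -9 + F + 18*H (x(F, H) = F - 9*(1 + H*(-2)) = F - 9*(1 - 2*H) = F + (-9 + 18*H) = -9 + F + 18*H)
1/x(n(-3, -16), 1/(263 + 123)) = 1/(-9 + 9 + 18/(263 + 123)) = 1/(-9 + 9 + 18/386) = 1/(-9 + 9 + 18*(1/386)) = 1/(-9 + 9 + 9/193) = 1/(9/193) = 193/9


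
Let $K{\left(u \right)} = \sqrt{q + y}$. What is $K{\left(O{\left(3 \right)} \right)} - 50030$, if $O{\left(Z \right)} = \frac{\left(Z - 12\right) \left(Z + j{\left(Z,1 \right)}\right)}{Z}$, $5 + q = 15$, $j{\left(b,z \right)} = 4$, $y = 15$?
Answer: $-50025$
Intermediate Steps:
$q = 10$ ($q = -5 + 15 = 10$)
$O{\left(Z \right)} = \frac{\left(-12 + Z\right) \left(4 + Z\right)}{Z}$ ($O{\left(Z \right)} = \frac{\left(Z - 12\right) \left(Z + 4\right)}{Z} = \frac{\left(-12 + Z\right) \left(4 + Z\right)}{Z}$)
$K{\left(u \right)} = 5$ ($K{\left(u \right)} = \sqrt{10 + 15} = \sqrt{25} = 5$)
$K{\left(O{\left(3 \right)} \right)} - 50030 = 5 - 50030 = -50025$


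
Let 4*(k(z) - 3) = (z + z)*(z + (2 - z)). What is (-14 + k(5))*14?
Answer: -84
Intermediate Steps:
k(z) = 3 + z (k(z) = 3 + ((z + z)*(z + (2 - z)))/4 = 3 + ((2*z)*2)/4 = 3 + (4*z)/4 = 3 + z)
(-14 + k(5))*14 = (-14 + (3 + 5))*14 = (-14 + 8)*14 = -6*14 = -84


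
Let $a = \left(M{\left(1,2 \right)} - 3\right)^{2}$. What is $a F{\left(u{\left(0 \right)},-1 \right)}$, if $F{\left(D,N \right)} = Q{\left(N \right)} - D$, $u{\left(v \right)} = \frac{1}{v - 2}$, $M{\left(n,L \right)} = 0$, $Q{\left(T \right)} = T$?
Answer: $- \frac{9}{2} \approx -4.5$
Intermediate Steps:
$u{\left(v \right)} = \frac{1}{-2 + v}$
$F{\left(D,N \right)} = N - D$
$a = 9$ ($a = \left(0 - 3\right)^{2} = \left(-3\right)^{2} = 9$)
$a F{\left(u{\left(0 \right)},-1 \right)} = 9 \left(-1 - \frac{1}{-2 + 0}\right) = 9 \left(-1 - \frac{1}{-2}\right) = 9 \left(-1 - - \frac{1}{2}\right) = 9 \left(-1 + \frac{1}{2}\right) = 9 \left(- \frac{1}{2}\right) = - \frac{9}{2}$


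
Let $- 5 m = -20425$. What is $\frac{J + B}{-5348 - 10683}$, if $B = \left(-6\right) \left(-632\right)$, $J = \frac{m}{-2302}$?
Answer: $- \frac{8725099}{36903362} \approx -0.23643$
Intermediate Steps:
$m = 4085$ ($m = \left(- \frac{1}{5}\right) \left(-20425\right) = 4085$)
$J = - \frac{4085}{2302}$ ($J = \frac{4085}{-2302} = 4085 \left(- \frac{1}{2302}\right) = - \frac{4085}{2302} \approx -1.7745$)
$B = 3792$
$\frac{J + B}{-5348 - 10683} = \frac{- \frac{4085}{2302} + 3792}{-5348 - 10683} = \frac{8725099}{2302 \left(-16031\right)} = \frac{8725099}{2302} \left(- \frac{1}{16031}\right) = - \frac{8725099}{36903362}$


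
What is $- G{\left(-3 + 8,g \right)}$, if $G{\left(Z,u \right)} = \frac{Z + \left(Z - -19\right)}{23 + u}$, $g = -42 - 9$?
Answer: $\frac{29}{28} \approx 1.0357$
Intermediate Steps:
$g = -51$
$G{\left(Z,u \right)} = \frac{19 + 2 Z}{23 + u}$ ($G{\left(Z,u \right)} = \frac{Z + \left(Z + 19\right)}{23 + u} = \frac{Z + \left(19 + Z\right)}{23 + u} = \frac{19 + 2 Z}{23 + u}$)
$- G{\left(-3 + 8,g \right)} = - \frac{19 + 2 \left(-3 + 8\right)}{23 - 51} = - \frac{19 + 2 \cdot 5}{-28} = - \frac{\left(-1\right) \left(19 + 10\right)}{28} = - \frac{\left(-1\right) 29}{28} = \left(-1\right) \left(- \frac{29}{28}\right) = \frac{29}{28}$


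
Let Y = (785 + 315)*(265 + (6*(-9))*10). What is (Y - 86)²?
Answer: 91558287396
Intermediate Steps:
Y = -302500 (Y = 1100*(265 - 54*10) = 1100*(265 - 540) = 1100*(-275) = -302500)
(Y - 86)² = (-302500 - 86)² = (-302586)² = 91558287396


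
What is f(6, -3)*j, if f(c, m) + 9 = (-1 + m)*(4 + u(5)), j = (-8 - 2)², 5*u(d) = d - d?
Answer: -2500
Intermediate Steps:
u(d) = 0 (u(d) = (d - d)/5 = (⅕)*0 = 0)
j = 100 (j = (-10)² = 100)
f(c, m) = -13 + 4*m (f(c, m) = -9 + (-1 + m)*(4 + 0) = -9 + (-1 + m)*4 = -9 + (-4 + 4*m) = -13 + 4*m)
f(6, -3)*j = (-13 + 4*(-3))*100 = (-13 - 12)*100 = -25*100 = -2500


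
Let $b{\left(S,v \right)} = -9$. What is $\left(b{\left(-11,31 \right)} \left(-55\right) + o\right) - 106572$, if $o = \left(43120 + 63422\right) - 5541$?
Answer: $-5076$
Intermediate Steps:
$o = 101001$ ($o = 106542 - 5541 = 101001$)
$\left(b{\left(-11,31 \right)} \left(-55\right) + o\right) - 106572 = \left(\left(-9\right) \left(-55\right) + 101001\right) - 106572 = \left(495 + 101001\right) - 106572 = 101496 - 106572 = -5076$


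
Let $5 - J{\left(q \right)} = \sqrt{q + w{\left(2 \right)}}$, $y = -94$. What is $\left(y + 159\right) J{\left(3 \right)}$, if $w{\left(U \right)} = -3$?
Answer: $325$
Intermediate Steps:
$J{\left(q \right)} = 5 - \sqrt{-3 + q}$ ($J{\left(q \right)} = 5 - \sqrt{q - 3} = 5 - \sqrt{-3 + q}$)
$\left(y + 159\right) J{\left(3 \right)} = \left(-94 + 159\right) \left(5 - \sqrt{-3 + 3}\right) = 65 \left(5 - \sqrt{0}\right) = 65 \left(5 - 0\right) = 65 \left(5 + 0\right) = 65 \cdot 5 = 325$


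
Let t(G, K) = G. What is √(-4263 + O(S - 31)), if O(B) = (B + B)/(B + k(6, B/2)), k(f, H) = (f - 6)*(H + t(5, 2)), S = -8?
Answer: I*√4261 ≈ 65.276*I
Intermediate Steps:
k(f, H) = (-6 + f)*(5 + H) (k(f, H) = (f - 6)*(H + 5) = (-6 + f)*(5 + H))
O(B) = 2 (O(B) = (B + B)/(B + (-30 - 6*B/2 + 5*6 + (B/2)*6)) = (2*B)/(B + (-30 - 6*B/2 + 30 + (B*(½))*6)) = (2*B)/(B + (-30 - 3*B + 30 + (B/2)*6)) = (2*B)/(B + (-30 - 3*B + 30 + 3*B)) = (2*B)/(B + 0) = (2*B)/B = 2)
√(-4263 + O(S - 31)) = √(-4263 + 2) = √(-4261) = I*√4261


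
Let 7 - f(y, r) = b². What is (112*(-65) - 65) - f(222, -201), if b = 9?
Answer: -7271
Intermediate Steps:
f(y, r) = -74 (f(y, r) = 7 - 1*9² = 7 - 1*81 = 7 - 81 = -74)
(112*(-65) - 65) - f(222, -201) = (112*(-65) - 65) - 1*(-74) = (-7280 - 65) + 74 = -7345 + 74 = -7271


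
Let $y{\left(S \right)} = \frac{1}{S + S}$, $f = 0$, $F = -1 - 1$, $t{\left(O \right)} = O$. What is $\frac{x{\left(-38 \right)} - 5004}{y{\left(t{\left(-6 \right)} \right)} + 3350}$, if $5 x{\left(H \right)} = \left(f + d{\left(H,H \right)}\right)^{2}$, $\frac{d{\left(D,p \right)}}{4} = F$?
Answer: $- \frac{299472}{200995} \approx -1.4899$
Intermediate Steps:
$F = -2$
$d{\left(D,p \right)} = -8$ ($d{\left(D,p \right)} = 4 \left(-2\right) = -8$)
$y{\left(S \right)} = \frac{1}{2 S}$
$x{\left(H \right)} = \frac{64}{5}$ ($x{\left(H \right)} = \frac{\left(0 - 8\right)^{2}}{5} = \frac{\left(-8\right)^{2}}{5} = \frac{1}{5} \cdot 64 = \frac{64}{5}$)
$\frac{x{\left(-38 \right)} - 5004}{y{\left(t{\left(-6 \right)} \right)} + 3350} = \frac{\frac{64}{5} - 5004}{\frac{1}{2 \left(-6\right)} + 3350} = - \frac{24956}{5 \left(\frac{1}{2} \left(- \frac{1}{6}\right) + 3350\right)} = - \frac{24956}{5 \left(- \frac{1}{12} + 3350\right)} = - \frac{24956}{5 \cdot \frac{40199}{12}} = \left(- \frac{24956}{5}\right) \frac{12}{40199} = - \frac{299472}{200995}$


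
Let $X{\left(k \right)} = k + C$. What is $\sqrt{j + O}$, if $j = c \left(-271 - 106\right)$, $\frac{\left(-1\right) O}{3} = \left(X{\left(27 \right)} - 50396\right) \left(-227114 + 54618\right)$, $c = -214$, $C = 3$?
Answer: $i \sqrt{26063719930} \approx 1.6144 \cdot 10^{5} i$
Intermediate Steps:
$X{\left(k \right)} = 3 + k$ ($X{\left(k \right)} = k + 3 = 3 + k$)
$O = -26063800608$ ($O = - 3 \left(\left(3 + 27\right) - 50396\right) \left(-227114 + 54618\right) = - 3 \left(30 - 50396\right) \left(-172496\right) = - 3 \left(\left(-50366\right) \left(-172496\right)\right) = \left(-3\right) 8687933536 = -26063800608$)
$j = 80678$ ($j = - 214 \left(-271 - 106\right) = \left(-214\right) \left(-377\right) = 80678$)
$\sqrt{j + O} = \sqrt{80678 - 26063800608} = \sqrt{-26063719930} = i \sqrt{26063719930}$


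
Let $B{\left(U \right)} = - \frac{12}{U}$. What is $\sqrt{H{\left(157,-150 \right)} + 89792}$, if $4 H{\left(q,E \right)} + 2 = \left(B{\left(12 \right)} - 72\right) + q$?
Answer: $\frac{5 \sqrt{14370}}{2} \approx 299.69$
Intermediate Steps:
$H{\left(q,E \right)} = - \frac{75}{4} + \frac{q}{4}$ ($H{\left(q,E \right)} = - \frac{1}{2} + \frac{\left(- \frac{12}{12} - 72\right) + q}{4} = - \frac{1}{2} + \frac{\left(\left(-12\right) \frac{1}{12} - 72\right) + q}{4} = - \frac{1}{2} + \frac{\left(-1 - 72\right) + q}{4} = - \frac{1}{2} + \frac{-73 + q}{4} = - \frac{1}{2} + \left(- \frac{73}{4} + \frac{q}{4}\right) = - \frac{75}{4} + \frac{q}{4}$)
$\sqrt{H{\left(157,-150 \right)} + 89792} = \sqrt{\left(- \frac{75}{4} + \frac{1}{4} \cdot 157\right) + 89792} = \sqrt{\left(- \frac{75}{4} + \frac{157}{4}\right) + 89792} = \sqrt{\frac{41}{2} + 89792} = \sqrt{\frac{179625}{2}} = \frac{5 \sqrt{14370}}{2}$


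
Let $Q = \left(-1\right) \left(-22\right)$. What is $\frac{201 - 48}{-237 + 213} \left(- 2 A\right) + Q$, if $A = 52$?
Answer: $685$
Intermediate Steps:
$Q = 22$
$\frac{201 - 48}{-237 + 213} \left(- 2 A\right) + Q = \frac{201 - 48}{-237 + 213} \left(\left(-2\right) 52\right) + 22 = \frac{153}{-24} \left(-104\right) + 22 = 153 \left(- \frac{1}{24}\right) \left(-104\right) + 22 = \left(- \frac{51}{8}\right) \left(-104\right) + 22 = 663 + 22 = 685$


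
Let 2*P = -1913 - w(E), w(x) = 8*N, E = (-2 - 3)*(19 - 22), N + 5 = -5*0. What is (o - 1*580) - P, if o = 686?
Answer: 2085/2 ≈ 1042.5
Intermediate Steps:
N = -5 (N = -5 - 5*0 = -5 + 0 = -5)
E = 15 (E = -5*(-3) = 15)
w(x) = -40 (w(x) = 8*(-5) = -40)
P = -1873/2 (P = (-1913 - 1*(-40))/2 = (-1913 + 40)/2 = (½)*(-1873) = -1873/2 ≈ -936.50)
(o - 1*580) - P = (686 - 1*580) - 1*(-1873/2) = (686 - 580) + 1873/2 = 106 + 1873/2 = 2085/2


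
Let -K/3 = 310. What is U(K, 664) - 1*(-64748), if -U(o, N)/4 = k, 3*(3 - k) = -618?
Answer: 63912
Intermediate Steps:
K = -930 (K = -3*310 = -930)
k = 209 (k = 3 - ⅓*(-618) = 3 + 206 = 209)
U(o, N) = -836 (U(o, N) = -4*209 = -836)
U(K, 664) - 1*(-64748) = -836 - 1*(-64748) = -836 + 64748 = 63912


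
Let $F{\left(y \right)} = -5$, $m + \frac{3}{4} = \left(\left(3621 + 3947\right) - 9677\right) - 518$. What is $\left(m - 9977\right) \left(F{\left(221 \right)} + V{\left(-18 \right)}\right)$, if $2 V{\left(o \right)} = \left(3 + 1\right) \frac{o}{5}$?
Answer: $\frac{3075559}{20} \approx 1.5378 \cdot 10^{5}$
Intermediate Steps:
$V{\left(o \right)} = \frac{2 o}{5}$ ($V{\left(o \right)} = \frac{\left(3 + 1\right) \frac{o}{5}}{2} = \frac{4 o \frac{1}{5}}{2} = \frac{4 \frac{o}{5}}{2} = \frac{\frac{4}{5} o}{2} = \frac{2 o}{5}$)
$m = - \frac{10511}{4}$ ($m = - \frac{3}{4} + \left(\left(\left(3621 + 3947\right) - 9677\right) - 518\right) = - \frac{3}{4} + \left(\left(7568 - 9677\right) - 518\right) = - \frac{3}{4} - 2627 = - \frac{10511}{4} \approx -2627.8$)
$\left(m - 9977\right) \left(F{\left(221 \right)} + V{\left(-18 \right)}\right) = \left(- \frac{10511}{4} - 9977\right) \left(-5 + \frac{2}{5} \left(-18\right)\right) = - \frac{50419 \left(-5 - \frac{36}{5}\right)}{4} = \left(- \frac{50419}{4}\right) \left(- \frac{61}{5}\right) = \frac{3075559}{20}$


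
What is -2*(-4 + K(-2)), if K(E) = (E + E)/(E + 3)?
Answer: 16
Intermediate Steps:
K(E) = 2*E/(3 + E) (K(E) = (2*E)/(3 + E) = 2*E/(3 + E))
-2*(-4 + K(-2)) = -2*(-4 + 2*(-2)/(3 - 2)) = -2*(-4 + 2*(-2)/1) = -2*(-4 + 2*(-2)*1) = -2*(-4 - 4) = -2*(-8) = 16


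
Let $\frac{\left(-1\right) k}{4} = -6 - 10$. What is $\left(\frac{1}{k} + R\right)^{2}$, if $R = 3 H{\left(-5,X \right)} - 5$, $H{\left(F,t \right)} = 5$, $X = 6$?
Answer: $\frac{410881}{4096} \approx 100.31$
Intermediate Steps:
$k = 64$ ($k = - 4 \left(-6 - 10\right) = \left(-4\right) \left(-16\right) = 64$)
$R = 10$ ($R = 3 \cdot 5 - 5 = 15 - 5 = 10$)
$\left(\frac{1}{k} + R\right)^{2} = \left(\frac{1}{64} + 10\right)^{2} = \left(\frac{641}{64}\right)^{2} = \frac{410881}{4096}$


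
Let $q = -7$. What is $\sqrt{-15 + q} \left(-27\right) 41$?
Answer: $- 1107 i \sqrt{22} \approx - 5192.3 i$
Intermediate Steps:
$\sqrt{-15 + q} \left(-27\right) 41 = \sqrt{-15 - 7} \left(-27\right) 41 = \sqrt{-22} \left(-27\right) 41 = i \sqrt{22} \left(-27\right) 41 = - 27 i \sqrt{22} \cdot 41 = - 1107 i \sqrt{22}$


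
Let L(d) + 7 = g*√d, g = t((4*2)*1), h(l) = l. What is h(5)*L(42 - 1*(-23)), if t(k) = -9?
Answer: -35 - 45*√65 ≈ -397.80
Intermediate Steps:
g = -9
L(d) = -7 - 9*√d
h(5)*L(42 - 1*(-23)) = 5*(-7 - 9*√(42 - 1*(-23))) = 5*(-7 - 9*√(42 + 23)) = 5*(-7 - 9*√65) = -35 - 45*√65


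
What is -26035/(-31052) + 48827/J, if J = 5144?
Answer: 412525011/39932872 ≈ 10.330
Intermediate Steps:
-26035/(-31052) + 48827/J = -26035/(-31052) + 48827/5144 = -26035*(-1/31052) + 48827*(1/5144) = 26035/31052 + 48827/5144 = 412525011/39932872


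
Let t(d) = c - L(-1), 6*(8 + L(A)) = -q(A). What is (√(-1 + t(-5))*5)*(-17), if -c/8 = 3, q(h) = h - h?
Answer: -85*I*√17 ≈ -350.46*I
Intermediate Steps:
q(h) = 0
L(A) = -8 (L(A) = -8 + (-1*0)/6 = -8 + (⅙)*0 = -8 + 0 = -8)
c = -24 (c = -8*3 = -24)
t(d) = -16 (t(d) = -24 - 1*(-8) = -24 + 8 = -16)
(√(-1 + t(-5))*5)*(-17) = (√(-1 - 16)*5)*(-17) = (√(-17)*5)*(-17) = ((I*√17)*5)*(-17) = (5*I*√17)*(-17) = -85*I*√17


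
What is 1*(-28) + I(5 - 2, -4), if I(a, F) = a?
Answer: -25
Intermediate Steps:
1*(-28) + I(5 - 2, -4) = 1*(-28) + (5 - 2) = -28 + 3 = -25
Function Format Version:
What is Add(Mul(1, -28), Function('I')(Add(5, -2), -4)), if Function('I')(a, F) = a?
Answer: -25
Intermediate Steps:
Add(Mul(1, -28), Function('I')(Add(5, -2), -4)) = Add(Mul(1, -28), Add(5, -2)) = Add(-28, 3) = -25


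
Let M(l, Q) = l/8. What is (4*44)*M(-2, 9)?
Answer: -44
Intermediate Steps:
M(l, Q) = l/8 (M(l, Q) = l*(1/8) = l/8)
(4*44)*M(-2, 9) = (4*44)*((1/8)*(-2)) = 176*(-1/4) = -44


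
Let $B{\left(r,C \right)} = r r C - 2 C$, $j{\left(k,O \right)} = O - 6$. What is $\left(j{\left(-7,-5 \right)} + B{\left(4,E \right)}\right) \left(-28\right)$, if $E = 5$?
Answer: $-1652$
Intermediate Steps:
$j{\left(k,O \right)} = -6 + O$ ($j{\left(k,O \right)} = O - 6 = -6 + O$)
$B{\left(r,C \right)} = - 2 C + C r^{2}$ ($B{\left(r,C \right)} = r^{2} C - 2 C = C r^{2} - 2 C = - 2 C + C r^{2}$)
$\left(j{\left(-7,-5 \right)} + B{\left(4,E \right)}\right) \left(-28\right) = \left(\left(-6 - 5\right) + 5 \left(-2 + 4^{2}\right)\right) \left(-28\right) = \left(-11 + 5 \left(-2 + 16\right)\right) \left(-28\right) = \left(-11 + 5 \cdot 14\right) \left(-28\right) = \left(-11 + 70\right) \left(-28\right) = 59 \left(-28\right) = -1652$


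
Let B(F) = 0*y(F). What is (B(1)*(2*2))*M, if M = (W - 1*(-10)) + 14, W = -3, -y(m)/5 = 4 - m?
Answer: 0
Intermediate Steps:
y(m) = -20 + 5*m (y(m) = -5*(4 - m) = -20 + 5*m)
B(F) = 0 (B(F) = 0*(-20 + 5*F) = 0)
M = 21 (M = (-3 - 1*(-10)) + 14 = (-3 + 10) + 14 = 7 + 14 = 21)
(B(1)*(2*2))*M = (0*(2*2))*21 = (0*4)*21 = 0*21 = 0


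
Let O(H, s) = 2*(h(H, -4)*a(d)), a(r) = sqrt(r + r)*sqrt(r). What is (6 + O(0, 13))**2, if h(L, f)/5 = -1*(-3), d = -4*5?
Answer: 720036 - 7200*sqrt(2) ≈ 7.0985e+5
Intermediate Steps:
d = -20
a(r) = r*sqrt(2) (a(r) = sqrt(2*r)*sqrt(r) = (sqrt(2)*sqrt(r))*sqrt(r) = r*sqrt(2))
h(L, f) = 15 (h(L, f) = 5*(-1*(-3)) = 5*3 = 15)
O(H, s) = -600*sqrt(2) (O(H, s) = 2*(15*(-20*sqrt(2))) = 2*(-300*sqrt(2)) = -600*sqrt(2))
(6 + O(0, 13))**2 = (6 - 600*sqrt(2))**2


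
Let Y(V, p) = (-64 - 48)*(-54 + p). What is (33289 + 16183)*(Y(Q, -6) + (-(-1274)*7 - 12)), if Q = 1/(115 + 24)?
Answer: 773049472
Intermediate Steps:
Q = 1/139 ≈ 0.0071942
Y(V, p) = 6048 - 112*p (Y(V, p) = -112*(-54 + p) = 6048 - 112*p)
(33289 + 16183)*(Y(Q, -6) + (-(-1274)*7 - 12)) = (33289 + 16183)*((6048 - 112*(-6)) + (-(-1274)*7 - 12)) = 49472*((6048 + 672) + (-98*(-91) - 12)) = 49472*(6720 + (8918 - 12)) = 49472*(6720 + 8906) = 49472*15626 = 773049472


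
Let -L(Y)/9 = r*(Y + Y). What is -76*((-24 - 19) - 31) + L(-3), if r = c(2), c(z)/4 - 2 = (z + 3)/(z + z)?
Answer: 6326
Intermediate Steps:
c(z) = 8 + 2*(3 + z)/z (c(z) = 8 + 4*((z + 3)/(z + z)) = 8 + 4*((3 + z)/((2*z))) = 8 + 4*((3 + z)*(1/(2*z))) = 8 + 4*((3 + z)/(2*z)) = 8 + 2*(3 + z)/z)
r = 13 (r = 10 + 6/2 = 10 + 6*(½) = 10 + 3 = 13)
L(Y) = -234*Y (L(Y) = -117*(Y + Y) = -117*2*Y = -234*Y)
-76*((-24 - 19) - 31) + L(-3) = -76*((-24 - 19) - 31) - 234*(-3) = -76*(-43 - 31) + 702 = -76*(-74) + 702 = 5624 + 702 = 6326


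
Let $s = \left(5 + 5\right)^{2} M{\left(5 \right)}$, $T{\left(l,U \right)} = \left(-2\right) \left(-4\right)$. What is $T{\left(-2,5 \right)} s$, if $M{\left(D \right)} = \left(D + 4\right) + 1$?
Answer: $8000$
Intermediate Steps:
$T{\left(l,U \right)} = 8$
$M{\left(D \right)} = 5 + D$ ($M{\left(D \right)} = \left(4 + D\right) + 1 = 5 + D$)
$s = 1000$ ($s = \left(5 + 5\right)^{2} \left(5 + 5\right) = 10^{2} \cdot 10 = 100 \cdot 10 = 1000$)
$T{\left(-2,5 \right)} s = 8 \cdot 1000 = 8000$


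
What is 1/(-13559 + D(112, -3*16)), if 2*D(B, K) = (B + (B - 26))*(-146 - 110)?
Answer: -1/38903 ≈ -2.5705e-5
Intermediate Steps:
D(B, K) = 3328 - 256*B (D(B, K) = ((B + (B - 26))*(-146 - 110))/2 = ((B + (-26 + B))*(-256))/2 = ((-26 + 2*B)*(-256))/2 = (6656 - 512*B)/2 = 3328 - 256*B)
1/(-13559 + D(112, -3*16)) = 1/(-13559 + (3328 - 256*112)) = 1/(-13559 + (3328 - 28672)) = 1/(-13559 - 25344) = 1/(-38903) = -1/38903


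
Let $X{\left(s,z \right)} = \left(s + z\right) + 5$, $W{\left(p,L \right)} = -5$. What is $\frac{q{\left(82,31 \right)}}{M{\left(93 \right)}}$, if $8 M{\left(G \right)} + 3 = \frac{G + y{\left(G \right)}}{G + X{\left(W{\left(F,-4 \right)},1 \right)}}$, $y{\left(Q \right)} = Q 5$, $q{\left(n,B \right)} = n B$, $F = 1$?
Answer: $\frac{477896}{69} \approx 6926.0$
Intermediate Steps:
$q{\left(n,B \right)} = B n$
$X{\left(s,z \right)} = 5 + s + z$
$y{\left(Q \right)} = 5 Q$
$M{\left(G \right)} = - \frac{3}{8} + \frac{3 G}{4 \left(1 + G\right)}$ ($M{\left(G \right)} = - \frac{3}{8} + \frac{\left(G + 5 G\right) \frac{1}{G + \left(5 - 5 + 1\right)}}{8} = - \frac{3}{8} + \frac{6 G \frac{1}{G + 1}}{8} = - \frac{3}{8} + \frac{6 G \frac{1}{1 + G}}{8} = - \frac{3}{8} + \frac{3 G}{4 \left(1 + G\right)}$)
$\frac{q{\left(82,31 \right)}}{M{\left(93 \right)}} = \frac{31 \cdot 82}{\frac{3}{8} \frac{1}{1 + 93} \left(-1 + 93\right)} = \frac{2542}{\frac{3}{8} \cdot \frac{1}{94} \cdot 92} = \frac{2542}{\frac{69}{188}} = 2542 \cdot \frac{188}{69} = \frac{477896}{69}$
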